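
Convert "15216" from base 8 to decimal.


Input: "15216" in base 8
Positional expansion:
  Digit '1' (value 1) x 8^4 = 4096
  Digit '5' (value 5) x 8^3 = 2560
  Digit '2' (value 2) x 8^2 = 128
  Digit '1' (value 1) x 8^1 = 8
  Digit '6' (value 6) x 8^0 = 6
Sum = 6798

6798


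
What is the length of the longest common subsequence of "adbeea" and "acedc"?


LCS of "adbeea" and "acedc"
DP table:
           a    c    e    d    c
      0    0    0    0    0    0
  a   0    1    1    1    1    1
  d   0    1    1    1    2    2
  b   0    1    1    1    2    2
  e   0    1    1    2    2    2
  e   0    1    1    2    2    2
  a   0    1    1    2    2    2
LCS length = dp[6][5] = 2

2


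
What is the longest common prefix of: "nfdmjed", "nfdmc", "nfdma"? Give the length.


Words: nfdmjed, nfdmc, nfdma
  Position 0: all 'n' => match
  Position 1: all 'f' => match
  Position 2: all 'd' => match
  Position 3: all 'm' => match
  Position 4: ('j', 'c', 'a') => mismatch, stop
LCP = "nfdm" (length 4)

4


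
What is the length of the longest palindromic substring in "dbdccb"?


Input: "dbdccb"
Checking substrings for palindromes:
  [0:3] "dbd" (len 3) => palindrome
  [3:5] "cc" (len 2) => palindrome
Longest palindromic substring: "dbd" with length 3

3


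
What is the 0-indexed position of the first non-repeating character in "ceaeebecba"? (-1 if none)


Input: ceaeebecba
Character frequencies:
  'a': 2
  'b': 2
  'c': 2
  'e': 4
Scanning left to right for freq == 1:
  Position 0 ('c'): freq=2, skip
  Position 1 ('e'): freq=4, skip
  Position 2 ('a'): freq=2, skip
  Position 3 ('e'): freq=4, skip
  Position 4 ('e'): freq=4, skip
  Position 5 ('b'): freq=2, skip
  Position 6 ('e'): freq=4, skip
  Position 7 ('c'): freq=2, skip
  Position 8 ('b'): freq=2, skip
  Position 9 ('a'): freq=2, skip
  No unique character found => answer = -1

-1


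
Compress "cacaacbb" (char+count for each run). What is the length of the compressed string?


Input: cacaacbb
Runs:
  'c' x 1 => "c1"
  'a' x 1 => "a1"
  'c' x 1 => "c1"
  'a' x 2 => "a2"
  'c' x 1 => "c1"
  'b' x 2 => "b2"
Compressed: "c1a1c1a2c1b2"
Compressed length: 12

12


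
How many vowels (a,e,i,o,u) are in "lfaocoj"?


Input: lfaocoj
Checking each character:
  'l' at position 0: consonant
  'f' at position 1: consonant
  'a' at position 2: vowel (running total: 1)
  'o' at position 3: vowel (running total: 2)
  'c' at position 4: consonant
  'o' at position 5: vowel (running total: 3)
  'j' at position 6: consonant
Total vowels: 3

3


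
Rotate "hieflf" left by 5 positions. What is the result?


Input: "hieflf", rotate left by 5
First 5 characters: "hiefl"
Remaining characters: "f"
Concatenate remaining + first: "f" + "hiefl" = "fhiefl"

fhiefl


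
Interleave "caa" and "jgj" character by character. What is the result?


Interleaving "caa" and "jgj":
  Position 0: 'c' from first, 'j' from second => "cj"
  Position 1: 'a' from first, 'g' from second => "ag"
  Position 2: 'a' from first, 'j' from second => "aj"
Result: cjagaj

cjagaj


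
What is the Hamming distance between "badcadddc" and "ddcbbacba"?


Comparing "badcadddc" and "ddcbbacba" position by position:
  Position 0: 'b' vs 'd' => differ
  Position 1: 'a' vs 'd' => differ
  Position 2: 'd' vs 'c' => differ
  Position 3: 'c' vs 'b' => differ
  Position 4: 'a' vs 'b' => differ
  Position 5: 'd' vs 'a' => differ
  Position 6: 'd' vs 'c' => differ
  Position 7: 'd' vs 'b' => differ
  Position 8: 'c' vs 'a' => differ
Total differences (Hamming distance): 9

9


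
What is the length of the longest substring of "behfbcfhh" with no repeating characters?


Input: "behfbcfhh"
Sliding window (track last position of each char):
  Position 0 ('b'): window [0,0] length 1 -- new best
  Position 1 ('e'): window [0,1] length 2 -- new best
  Position 2 ('h'): window [0,2] length 3 -- new best
  Position 3 ('f'): window [0,3] length 4 -- new best
  Position 4 ('b'): repeat (last at 0), move window start to 1
  Position 4 ('b'): window [1,4] length 4
  Position 5 ('c'): window [1,5] length 5 -- new best
  Position 6 ('f'): repeat (last at 3), move window start to 4
  Position 6 ('f'): window [4,6] length 3
  Position 7 ('h'): window [4,7] length 4
  Position 8 ('h'): repeat (last at 7), move window start to 8
  Position 8 ('h'): window [8,8] length 1
Longest substring with no repeats: "ehfbc" with length 5

5


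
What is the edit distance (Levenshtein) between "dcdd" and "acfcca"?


Computing edit distance: "dcdd" -> "acfcca"
DP table:
           a    c    f    c    c    a
      0    1    2    3    4    5    6
  d   1    1    2    3    4    5    6
  c   2    2    1    2    3    4    5
  d   3    3    2    2    3    4    5
  d   4    4    3    3    3    4    5
Edit distance = dp[4][6] = 5

5


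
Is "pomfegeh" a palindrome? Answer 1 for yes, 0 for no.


Input: pomfegeh
Reversed: hegefmop
  Compare pos 0 ('p') with pos 7 ('h'): MISMATCH
  Compare pos 1 ('o') with pos 6 ('e'): MISMATCH
  Compare pos 2 ('m') with pos 5 ('g'): MISMATCH
  Compare pos 3 ('f') with pos 4 ('e'): MISMATCH
Result: not a palindrome

0


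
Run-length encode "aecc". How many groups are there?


Input: aecc
Scanning for consecutive runs:
  Group 1: 'a' x 1 (positions 0-0)
  Group 2: 'e' x 1 (positions 1-1)
  Group 3: 'c' x 2 (positions 2-3)
Total groups: 3

3


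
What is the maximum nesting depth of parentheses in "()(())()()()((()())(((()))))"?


Input: "()(())()()()((()())(((()))))"
Tracking depth:
  Position 0 '(': depth becomes 1
  Position 1 ')': depth becomes 0
  Position 2 '(': depth becomes 1
  Position 3 '(': depth becomes 2
  Position 4 ')': depth becomes 1
  Position 5 ')': depth becomes 0
  Position 6 '(': depth becomes 1
  Position 7 ')': depth becomes 0
  Position 8 '(': depth becomes 1
  Position 9 ')': depth becomes 0
  Position 10 '(': depth becomes 1
  Position 11 ')': depth becomes 0
  Position 12 '(': depth becomes 1
  Position 13 '(': depth becomes 2
  Position 14 '(': depth becomes 3
  Position 15 ')': depth becomes 2
  Position 16 '(': depth becomes 3
  Position 17 ')': depth becomes 2
  Position 18 ')': depth becomes 1
  Position 19 '(': depth becomes 2
  Position 20 '(': depth becomes 3
  Position 21 '(': depth becomes 4
  Position 22 '(': depth becomes 5
  Position 23 ')': depth becomes 4
  Position 24 ')': depth becomes 3
  Position 25 ')': depth becomes 2
  Position 26 ')': depth becomes 1
  Position 27 ')': depth becomes 0
Maximum depth reached: 5

5


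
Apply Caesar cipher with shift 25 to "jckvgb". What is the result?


Caesar cipher: shift "jckvgb" by 25
  'j' (pos 9) + 25 = pos 8 = 'i'
  'c' (pos 2) + 25 = pos 1 = 'b'
  'k' (pos 10) + 25 = pos 9 = 'j'
  'v' (pos 21) + 25 = pos 20 = 'u'
  'g' (pos 6) + 25 = pos 5 = 'f'
  'b' (pos 1) + 25 = pos 0 = 'a'
Result: ibjufa

ibjufa


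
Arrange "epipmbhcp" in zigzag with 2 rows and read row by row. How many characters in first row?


Zigzag "epipmbhcp" into 2 rows:
Placing characters:
  'e' => row 0
  'p' => row 1
  'i' => row 0
  'p' => row 1
  'm' => row 0
  'b' => row 1
  'h' => row 0
  'c' => row 1
  'p' => row 0
Rows:
  Row 0: "eimhp"
  Row 1: "ppbc"
First row length: 5

5


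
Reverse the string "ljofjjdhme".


Input: ljofjjdhme
Reading characters right to left:
  Position 9: 'e'
  Position 8: 'm'
  Position 7: 'h'
  Position 6: 'd'
  Position 5: 'j'
  Position 4: 'j'
  Position 3: 'f'
  Position 2: 'o'
  Position 1: 'j'
  Position 0: 'l'
Reversed: emhdjjfojl

emhdjjfojl


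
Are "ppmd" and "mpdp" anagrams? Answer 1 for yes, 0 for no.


Strings: "ppmd", "mpdp"
Sorted first:  dmpp
Sorted second: dmpp
Sorted forms match => anagrams

1


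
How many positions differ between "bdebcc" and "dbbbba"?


Comparing "bdebcc" and "dbbbba" position by position:
  Position 0: 'b' vs 'd' => DIFFER
  Position 1: 'd' vs 'b' => DIFFER
  Position 2: 'e' vs 'b' => DIFFER
  Position 3: 'b' vs 'b' => same
  Position 4: 'c' vs 'b' => DIFFER
  Position 5: 'c' vs 'a' => DIFFER
Positions that differ: 5

5


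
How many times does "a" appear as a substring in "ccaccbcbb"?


Searching for "a" in "ccaccbcbb"
Scanning each position:
  Position 0: "c" => no
  Position 1: "c" => no
  Position 2: "a" => MATCH
  Position 3: "c" => no
  Position 4: "c" => no
  Position 5: "b" => no
  Position 6: "c" => no
  Position 7: "b" => no
  Position 8: "b" => no
Total occurrences: 1

1


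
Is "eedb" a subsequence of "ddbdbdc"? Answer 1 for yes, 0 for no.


Check if "eedb" is a subsequence of "ddbdbdc"
Greedy scan:
  Position 0 ('d'): no match needed
  Position 1 ('d'): no match needed
  Position 2 ('b'): no match needed
  Position 3 ('d'): no match needed
  Position 4 ('b'): no match needed
  Position 5 ('d'): no match needed
  Position 6 ('c'): no match needed
Only matched 0/4 characters => not a subsequence

0


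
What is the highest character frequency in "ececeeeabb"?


Input: ececeeeabb
Character counts:
  'a': 1
  'b': 2
  'c': 2
  'e': 5
Maximum frequency: 5

5


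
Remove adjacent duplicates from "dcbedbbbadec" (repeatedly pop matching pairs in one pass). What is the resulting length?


Input: dcbedbbbadec
Stack-based adjacent duplicate removal:
  Read 'd': push. Stack: d
  Read 'c': push. Stack: dc
  Read 'b': push. Stack: dcb
  Read 'e': push. Stack: dcbe
  Read 'd': push. Stack: dcbed
  Read 'b': push. Stack: dcbedb
  Read 'b': matches stack top 'b' => pop. Stack: dcbed
  Read 'b': push. Stack: dcbedb
  Read 'a': push. Stack: dcbedba
  Read 'd': push. Stack: dcbedbad
  Read 'e': push. Stack: dcbedbade
  Read 'c': push. Stack: dcbedbadec
Final stack: "dcbedbadec" (length 10)

10


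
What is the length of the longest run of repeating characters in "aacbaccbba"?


Input: "aacbaccbba"
Scanning for longest run:
  Position 1 ('a'): continues run of 'a', length=2
  Position 2 ('c'): new char, reset run to 1
  Position 3 ('b'): new char, reset run to 1
  Position 4 ('a'): new char, reset run to 1
  Position 5 ('c'): new char, reset run to 1
  Position 6 ('c'): continues run of 'c', length=2
  Position 7 ('b'): new char, reset run to 1
  Position 8 ('b'): continues run of 'b', length=2
  Position 9 ('a'): new char, reset run to 1
Longest run: 'a' with length 2

2


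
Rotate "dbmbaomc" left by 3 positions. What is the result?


Input: "dbmbaomc", rotate left by 3
First 3 characters: "dbm"
Remaining characters: "baomc"
Concatenate remaining + first: "baomc" + "dbm" = "baomcdbm"

baomcdbm


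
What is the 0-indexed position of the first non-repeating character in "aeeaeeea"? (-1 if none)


Input: aeeaeeea
Character frequencies:
  'a': 3
  'e': 5
Scanning left to right for freq == 1:
  Position 0 ('a'): freq=3, skip
  Position 1 ('e'): freq=5, skip
  Position 2 ('e'): freq=5, skip
  Position 3 ('a'): freq=3, skip
  Position 4 ('e'): freq=5, skip
  Position 5 ('e'): freq=5, skip
  Position 6 ('e'): freq=5, skip
  Position 7 ('a'): freq=3, skip
  No unique character found => answer = -1

-1


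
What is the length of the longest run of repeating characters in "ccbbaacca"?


Input: "ccbbaacca"
Scanning for longest run:
  Position 1 ('c'): continues run of 'c', length=2
  Position 2 ('b'): new char, reset run to 1
  Position 3 ('b'): continues run of 'b', length=2
  Position 4 ('a'): new char, reset run to 1
  Position 5 ('a'): continues run of 'a', length=2
  Position 6 ('c'): new char, reset run to 1
  Position 7 ('c'): continues run of 'c', length=2
  Position 8 ('a'): new char, reset run to 1
Longest run: 'c' with length 2

2


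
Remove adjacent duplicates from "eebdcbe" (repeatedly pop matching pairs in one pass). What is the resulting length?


Input: eebdcbe
Stack-based adjacent duplicate removal:
  Read 'e': push. Stack: e
  Read 'e': matches stack top 'e' => pop. Stack: (empty)
  Read 'b': push. Stack: b
  Read 'd': push. Stack: bd
  Read 'c': push. Stack: bdc
  Read 'b': push. Stack: bdcb
  Read 'e': push. Stack: bdcbe
Final stack: "bdcbe" (length 5)

5


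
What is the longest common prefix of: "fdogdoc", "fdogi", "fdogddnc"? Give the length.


Words: fdogdoc, fdogi, fdogddnc
  Position 0: all 'f' => match
  Position 1: all 'd' => match
  Position 2: all 'o' => match
  Position 3: all 'g' => match
  Position 4: ('d', 'i', 'd') => mismatch, stop
LCP = "fdog" (length 4)

4


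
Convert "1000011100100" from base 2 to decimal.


Input: "1000011100100" in base 2
Positional expansion:
  Digit '1' (value 1) x 2^12 = 4096
  Digit '0' (value 0) x 2^11 = 0
  Digit '0' (value 0) x 2^10 = 0
  Digit '0' (value 0) x 2^9 = 0
  Digit '0' (value 0) x 2^8 = 0
  Digit '1' (value 1) x 2^7 = 128
  Digit '1' (value 1) x 2^6 = 64
  Digit '1' (value 1) x 2^5 = 32
  Digit '0' (value 0) x 2^4 = 0
  Digit '0' (value 0) x 2^3 = 0
  Digit '1' (value 1) x 2^2 = 4
  Digit '0' (value 0) x 2^1 = 0
  Digit '0' (value 0) x 2^0 = 0
Sum = 4324

4324


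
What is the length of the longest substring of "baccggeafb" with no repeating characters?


Input: "baccggeafb"
Sliding window (track last position of each char):
  Position 0 ('b'): window [0,0] length 1 -- new best
  Position 1 ('a'): window [0,1] length 2 -- new best
  Position 2 ('c'): window [0,2] length 3 -- new best
  Position 3 ('c'): repeat (last at 2), move window start to 3
  Position 3 ('c'): window [3,3] length 1
  Position 4 ('g'): window [3,4] length 2
  Position 5 ('g'): repeat (last at 4), move window start to 5
  Position 5 ('g'): window [5,5] length 1
  Position 6 ('e'): window [5,6] length 2
  Position 7 ('a'): window [5,7] length 3
  Position 8 ('f'): window [5,8] length 4 -- new best
  Position 9 ('b'): window [5,9] length 5 -- new best
Longest substring with no repeats: "geafb" with length 5

5


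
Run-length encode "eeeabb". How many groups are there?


Input: eeeabb
Scanning for consecutive runs:
  Group 1: 'e' x 3 (positions 0-2)
  Group 2: 'a' x 1 (positions 3-3)
  Group 3: 'b' x 2 (positions 4-5)
Total groups: 3

3


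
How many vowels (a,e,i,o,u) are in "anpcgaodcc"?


Input: anpcgaodcc
Checking each character:
  'a' at position 0: vowel (running total: 1)
  'n' at position 1: consonant
  'p' at position 2: consonant
  'c' at position 3: consonant
  'g' at position 4: consonant
  'a' at position 5: vowel (running total: 2)
  'o' at position 6: vowel (running total: 3)
  'd' at position 7: consonant
  'c' at position 8: consonant
  'c' at position 9: consonant
Total vowels: 3

3


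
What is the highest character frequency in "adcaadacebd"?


Input: adcaadacebd
Character counts:
  'a': 4
  'b': 1
  'c': 2
  'd': 3
  'e': 1
Maximum frequency: 4

4


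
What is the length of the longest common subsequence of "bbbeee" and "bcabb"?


LCS of "bbbeee" and "bcabb"
DP table:
           b    c    a    b    b
      0    0    0    0    0    0
  b   0    1    1    1    1    1
  b   0    1    1    1    2    2
  b   0    1    1    1    2    3
  e   0    1    1    1    2    3
  e   0    1    1    1    2    3
  e   0    1    1    1    2    3
LCS length = dp[6][5] = 3

3


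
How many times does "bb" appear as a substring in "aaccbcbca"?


Searching for "bb" in "aaccbcbca"
Scanning each position:
  Position 0: "aa" => no
  Position 1: "ac" => no
  Position 2: "cc" => no
  Position 3: "cb" => no
  Position 4: "bc" => no
  Position 5: "cb" => no
  Position 6: "bc" => no
  Position 7: "ca" => no
Total occurrences: 0

0


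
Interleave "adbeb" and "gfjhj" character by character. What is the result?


Interleaving "adbeb" and "gfjhj":
  Position 0: 'a' from first, 'g' from second => "ag"
  Position 1: 'd' from first, 'f' from second => "df"
  Position 2: 'b' from first, 'j' from second => "bj"
  Position 3: 'e' from first, 'h' from second => "eh"
  Position 4: 'b' from first, 'j' from second => "bj"
Result: agdfbjehbj

agdfbjehbj


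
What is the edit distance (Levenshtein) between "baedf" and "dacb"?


Computing edit distance: "baedf" -> "dacb"
DP table:
           d    a    c    b
      0    1    2    3    4
  b   1    1    2    3    3
  a   2    2    1    2    3
  e   3    3    2    2    3
  d   4    3    3    3    3
  f   5    4    4    4    4
Edit distance = dp[5][4] = 4

4


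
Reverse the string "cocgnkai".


Input: cocgnkai
Reading characters right to left:
  Position 7: 'i'
  Position 6: 'a'
  Position 5: 'k'
  Position 4: 'n'
  Position 3: 'g'
  Position 2: 'c'
  Position 1: 'o'
  Position 0: 'c'
Reversed: iakngcoc

iakngcoc


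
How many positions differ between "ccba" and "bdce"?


Comparing "ccba" and "bdce" position by position:
  Position 0: 'c' vs 'b' => DIFFER
  Position 1: 'c' vs 'd' => DIFFER
  Position 2: 'b' vs 'c' => DIFFER
  Position 3: 'a' vs 'e' => DIFFER
Positions that differ: 4

4


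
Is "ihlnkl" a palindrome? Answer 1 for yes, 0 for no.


Input: ihlnkl
Reversed: lknlhi
  Compare pos 0 ('i') with pos 5 ('l'): MISMATCH
  Compare pos 1 ('h') with pos 4 ('k'): MISMATCH
  Compare pos 2 ('l') with pos 3 ('n'): MISMATCH
Result: not a palindrome

0


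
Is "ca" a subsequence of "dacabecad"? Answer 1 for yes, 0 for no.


Check if "ca" is a subsequence of "dacabecad"
Greedy scan:
  Position 0 ('d'): no match needed
  Position 1 ('a'): no match needed
  Position 2 ('c'): matches sub[0] = 'c'
  Position 3 ('a'): matches sub[1] = 'a'
  Position 4 ('b'): no match needed
  Position 5 ('e'): no match needed
  Position 6 ('c'): no match needed
  Position 7 ('a'): no match needed
  Position 8 ('d'): no match needed
All 2 characters matched => is a subsequence

1


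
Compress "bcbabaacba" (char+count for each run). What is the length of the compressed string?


Input: bcbabaacba
Runs:
  'b' x 1 => "b1"
  'c' x 1 => "c1"
  'b' x 1 => "b1"
  'a' x 1 => "a1"
  'b' x 1 => "b1"
  'a' x 2 => "a2"
  'c' x 1 => "c1"
  'b' x 1 => "b1"
  'a' x 1 => "a1"
Compressed: "b1c1b1a1b1a2c1b1a1"
Compressed length: 18

18


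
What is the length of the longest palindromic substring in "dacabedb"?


Input: "dacabedb"
Checking substrings for palindromes:
  [1:4] "aca" (len 3) => palindrome
Longest palindromic substring: "aca" with length 3

3


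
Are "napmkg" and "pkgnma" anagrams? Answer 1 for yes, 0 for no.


Strings: "napmkg", "pkgnma"
Sorted first:  agkmnp
Sorted second: agkmnp
Sorted forms match => anagrams

1


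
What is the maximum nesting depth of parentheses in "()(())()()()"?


Input: "()(())()()()"
Tracking depth:
  Position 0 '(': depth becomes 1
  Position 1 ')': depth becomes 0
  Position 2 '(': depth becomes 1
  Position 3 '(': depth becomes 2
  Position 4 ')': depth becomes 1
  Position 5 ')': depth becomes 0
  Position 6 '(': depth becomes 1
  Position 7 ')': depth becomes 0
  Position 8 '(': depth becomes 1
  Position 9 ')': depth becomes 0
  Position 10 '(': depth becomes 1
  Position 11 ')': depth becomes 0
Maximum depth reached: 2

2


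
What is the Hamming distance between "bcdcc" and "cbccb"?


Comparing "bcdcc" and "cbccb" position by position:
  Position 0: 'b' vs 'c' => differ
  Position 1: 'c' vs 'b' => differ
  Position 2: 'd' vs 'c' => differ
  Position 3: 'c' vs 'c' => same
  Position 4: 'c' vs 'b' => differ
Total differences (Hamming distance): 4

4


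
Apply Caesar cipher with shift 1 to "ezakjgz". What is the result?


Caesar cipher: shift "ezakjgz" by 1
  'e' (pos 4) + 1 = pos 5 = 'f'
  'z' (pos 25) + 1 = pos 0 = 'a'
  'a' (pos 0) + 1 = pos 1 = 'b'
  'k' (pos 10) + 1 = pos 11 = 'l'
  'j' (pos 9) + 1 = pos 10 = 'k'
  'g' (pos 6) + 1 = pos 7 = 'h'
  'z' (pos 25) + 1 = pos 0 = 'a'
Result: fablkha

fablkha


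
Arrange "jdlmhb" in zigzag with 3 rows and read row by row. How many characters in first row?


Zigzag "jdlmhb" into 3 rows:
Placing characters:
  'j' => row 0
  'd' => row 1
  'l' => row 2
  'm' => row 1
  'h' => row 0
  'b' => row 1
Rows:
  Row 0: "jh"
  Row 1: "dmb"
  Row 2: "l"
First row length: 2

2


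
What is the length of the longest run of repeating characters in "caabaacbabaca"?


Input: "caabaacbabaca"
Scanning for longest run:
  Position 1 ('a'): new char, reset run to 1
  Position 2 ('a'): continues run of 'a', length=2
  Position 3 ('b'): new char, reset run to 1
  Position 4 ('a'): new char, reset run to 1
  Position 5 ('a'): continues run of 'a', length=2
  Position 6 ('c'): new char, reset run to 1
  Position 7 ('b'): new char, reset run to 1
  Position 8 ('a'): new char, reset run to 1
  Position 9 ('b'): new char, reset run to 1
  Position 10 ('a'): new char, reset run to 1
  Position 11 ('c'): new char, reset run to 1
  Position 12 ('a'): new char, reset run to 1
Longest run: 'a' with length 2

2


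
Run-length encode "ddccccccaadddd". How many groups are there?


Input: ddccccccaadddd
Scanning for consecutive runs:
  Group 1: 'd' x 2 (positions 0-1)
  Group 2: 'c' x 6 (positions 2-7)
  Group 3: 'a' x 2 (positions 8-9)
  Group 4: 'd' x 4 (positions 10-13)
Total groups: 4

4


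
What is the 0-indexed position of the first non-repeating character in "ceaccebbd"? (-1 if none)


Input: ceaccebbd
Character frequencies:
  'a': 1
  'b': 2
  'c': 3
  'd': 1
  'e': 2
Scanning left to right for freq == 1:
  Position 0 ('c'): freq=3, skip
  Position 1 ('e'): freq=2, skip
  Position 2 ('a'): unique! => answer = 2

2


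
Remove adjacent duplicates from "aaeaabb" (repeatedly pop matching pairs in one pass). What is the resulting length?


Input: aaeaabb
Stack-based adjacent duplicate removal:
  Read 'a': push. Stack: a
  Read 'a': matches stack top 'a' => pop. Stack: (empty)
  Read 'e': push. Stack: e
  Read 'a': push. Stack: ea
  Read 'a': matches stack top 'a' => pop. Stack: e
  Read 'b': push. Stack: eb
  Read 'b': matches stack top 'b' => pop. Stack: e
Final stack: "e" (length 1)

1


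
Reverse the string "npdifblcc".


Input: npdifblcc
Reading characters right to left:
  Position 8: 'c'
  Position 7: 'c'
  Position 6: 'l'
  Position 5: 'b'
  Position 4: 'f'
  Position 3: 'i'
  Position 2: 'd'
  Position 1: 'p'
  Position 0: 'n'
Reversed: cclbfidpn

cclbfidpn


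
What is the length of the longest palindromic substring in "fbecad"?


Input: "fbecad"
Checking substrings for palindromes:
  No multi-char palindromic substrings found
Longest palindromic substring: "f" with length 1

1


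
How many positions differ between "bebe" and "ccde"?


Comparing "bebe" and "ccde" position by position:
  Position 0: 'b' vs 'c' => DIFFER
  Position 1: 'e' vs 'c' => DIFFER
  Position 2: 'b' vs 'd' => DIFFER
  Position 3: 'e' vs 'e' => same
Positions that differ: 3

3


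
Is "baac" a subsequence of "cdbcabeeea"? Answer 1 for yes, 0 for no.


Check if "baac" is a subsequence of "cdbcabeeea"
Greedy scan:
  Position 0 ('c'): no match needed
  Position 1 ('d'): no match needed
  Position 2 ('b'): matches sub[0] = 'b'
  Position 3 ('c'): no match needed
  Position 4 ('a'): matches sub[1] = 'a'
  Position 5 ('b'): no match needed
  Position 6 ('e'): no match needed
  Position 7 ('e'): no match needed
  Position 8 ('e'): no match needed
  Position 9 ('a'): matches sub[2] = 'a'
Only matched 3/4 characters => not a subsequence

0


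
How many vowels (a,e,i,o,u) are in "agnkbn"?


Input: agnkbn
Checking each character:
  'a' at position 0: vowel (running total: 1)
  'g' at position 1: consonant
  'n' at position 2: consonant
  'k' at position 3: consonant
  'b' at position 4: consonant
  'n' at position 5: consonant
Total vowels: 1

1


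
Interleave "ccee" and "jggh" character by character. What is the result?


Interleaving "ccee" and "jggh":
  Position 0: 'c' from first, 'j' from second => "cj"
  Position 1: 'c' from first, 'g' from second => "cg"
  Position 2: 'e' from first, 'g' from second => "eg"
  Position 3: 'e' from first, 'h' from second => "eh"
Result: cjcgegeh

cjcgegeh


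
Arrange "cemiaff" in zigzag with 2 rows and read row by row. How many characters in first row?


Zigzag "cemiaff" into 2 rows:
Placing characters:
  'c' => row 0
  'e' => row 1
  'm' => row 0
  'i' => row 1
  'a' => row 0
  'f' => row 1
  'f' => row 0
Rows:
  Row 0: "cmaf"
  Row 1: "eif"
First row length: 4

4


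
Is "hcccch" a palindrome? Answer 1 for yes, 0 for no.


Input: hcccch
Reversed: hcccch
  Compare pos 0 ('h') with pos 5 ('h'): match
  Compare pos 1 ('c') with pos 4 ('c'): match
  Compare pos 2 ('c') with pos 3 ('c'): match
Result: palindrome

1


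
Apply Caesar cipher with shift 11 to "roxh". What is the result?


Caesar cipher: shift "roxh" by 11
  'r' (pos 17) + 11 = pos 2 = 'c'
  'o' (pos 14) + 11 = pos 25 = 'z'
  'x' (pos 23) + 11 = pos 8 = 'i'
  'h' (pos 7) + 11 = pos 18 = 's'
Result: czis

czis


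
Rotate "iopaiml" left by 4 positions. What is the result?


Input: "iopaiml", rotate left by 4
First 4 characters: "iopa"
Remaining characters: "iml"
Concatenate remaining + first: "iml" + "iopa" = "imliopa"

imliopa


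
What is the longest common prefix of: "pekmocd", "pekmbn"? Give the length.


Words: pekmocd, pekmbn
  Position 0: all 'p' => match
  Position 1: all 'e' => match
  Position 2: all 'k' => match
  Position 3: all 'm' => match
  Position 4: ('o', 'b') => mismatch, stop
LCP = "pekm" (length 4)

4


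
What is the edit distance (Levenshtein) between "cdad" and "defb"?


Computing edit distance: "cdad" -> "defb"
DP table:
           d    e    f    b
      0    1    2    3    4
  c   1    1    2    3    4
  d   2    1    2    3    4
  a   3    2    2    3    4
  d   4    3    3    3    4
Edit distance = dp[4][4] = 4

4


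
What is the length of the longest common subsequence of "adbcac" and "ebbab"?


LCS of "adbcac" and "ebbab"
DP table:
           e    b    b    a    b
      0    0    0    0    0    0
  a   0    0    0    0    1    1
  d   0    0    0    0    1    1
  b   0    0    1    1    1    2
  c   0    0    1    1    1    2
  a   0    0    1    1    2    2
  c   0    0    1    1    2    2
LCS length = dp[6][5] = 2

2


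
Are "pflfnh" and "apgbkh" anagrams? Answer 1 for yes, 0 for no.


Strings: "pflfnh", "apgbkh"
Sorted first:  ffhlnp
Sorted second: abghkp
Differ at position 0: 'f' vs 'a' => not anagrams

0


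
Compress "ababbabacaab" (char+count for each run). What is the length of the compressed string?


Input: ababbabacaab
Runs:
  'a' x 1 => "a1"
  'b' x 1 => "b1"
  'a' x 1 => "a1"
  'b' x 2 => "b2"
  'a' x 1 => "a1"
  'b' x 1 => "b1"
  'a' x 1 => "a1"
  'c' x 1 => "c1"
  'a' x 2 => "a2"
  'b' x 1 => "b1"
Compressed: "a1b1a1b2a1b1a1c1a2b1"
Compressed length: 20

20


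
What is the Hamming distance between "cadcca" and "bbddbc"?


Comparing "cadcca" and "bbddbc" position by position:
  Position 0: 'c' vs 'b' => differ
  Position 1: 'a' vs 'b' => differ
  Position 2: 'd' vs 'd' => same
  Position 3: 'c' vs 'd' => differ
  Position 4: 'c' vs 'b' => differ
  Position 5: 'a' vs 'c' => differ
Total differences (Hamming distance): 5

5


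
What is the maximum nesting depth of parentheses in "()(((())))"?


Input: "()(((())))"
Tracking depth:
  Position 0 '(': depth becomes 1
  Position 1 ')': depth becomes 0
  Position 2 '(': depth becomes 1
  Position 3 '(': depth becomes 2
  Position 4 '(': depth becomes 3
  Position 5 '(': depth becomes 4
  Position 6 ')': depth becomes 3
  Position 7 ')': depth becomes 2
  Position 8 ')': depth becomes 1
  Position 9 ')': depth becomes 0
Maximum depth reached: 4

4


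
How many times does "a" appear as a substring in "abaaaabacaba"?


Searching for "a" in "abaaaabacaba"
Scanning each position:
  Position 0: "a" => MATCH
  Position 1: "b" => no
  Position 2: "a" => MATCH
  Position 3: "a" => MATCH
  Position 4: "a" => MATCH
  Position 5: "a" => MATCH
  Position 6: "b" => no
  Position 7: "a" => MATCH
  Position 8: "c" => no
  Position 9: "a" => MATCH
  Position 10: "b" => no
  Position 11: "a" => MATCH
Total occurrences: 8

8


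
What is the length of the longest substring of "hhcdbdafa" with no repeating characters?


Input: "hhcdbdafa"
Sliding window (track last position of each char):
  Position 0 ('h'): window [0,0] length 1 -- new best
  Position 1 ('h'): repeat (last at 0), move window start to 1
  Position 1 ('h'): window [1,1] length 1
  Position 2 ('c'): window [1,2] length 2 -- new best
  Position 3 ('d'): window [1,3] length 3 -- new best
  Position 4 ('b'): window [1,4] length 4 -- new best
  Position 5 ('d'): repeat (last at 3), move window start to 4
  Position 5 ('d'): window [4,5] length 2
  Position 6 ('a'): window [4,6] length 3
  Position 7 ('f'): window [4,7] length 4
  Position 8 ('a'): repeat (last at 6), move window start to 7
  Position 8 ('a'): window [7,8] length 2
Longest substring with no repeats: "hcdb" with length 4

4


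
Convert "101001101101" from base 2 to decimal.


Input: "101001101101" in base 2
Positional expansion:
  Digit '1' (value 1) x 2^11 = 2048
  Digit '0' (value 0) x 2^10 = 0
  Digit '1' (value 1) x 2^9 = 512
  Digit '0' (value 0) x 2^8 = 0
  Digit '0' (value 0) x 2^7 = 0
  Digit '1' (value 1) x 2^6 = 64
  Digit '1' (value 1) x 2^5 = 32
  Digit '0' (value 0) x 2^4 = 0
  Digit '1' (value 1) x 2^3 = 8
  Digit '1' (value 1) x 2^2 = 4
  Digit '0' (value 0) x 2^1 = 0
  Digit '1' (value 1) x 2^0 = 1
Sum = 2669

2669


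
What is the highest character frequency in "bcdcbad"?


Input: bcdcbad
Character counts:
  'a': 1
  'b': 2
  'c': 2
  'd': 2
Maximum frequency: 2

2


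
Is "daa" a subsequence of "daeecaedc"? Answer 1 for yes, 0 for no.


Check if "daa" is a subsequence of "daeecaedc"
Greedy scan:
  Position 0 ('d'): matches sub[0] = 'd'
  Position 1 ('a'): matches sub[1] = 'a'
  Position 2 ('e'): no match needed
  Position 3 ('e'): no match needed
  Position 4 ('c'): no match needed
  Position 5 ('a'): matches sub[2] = 'a'
  Position 6 ('e'): no match needed
  Position 7 ('d'): no match needed
  Position 8 ('c'): no match needed
All 3 characters matched => is a subsequence

1


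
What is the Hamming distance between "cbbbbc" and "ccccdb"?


Comparing "cbbbbc" and "ccccdb" position by position:
  Position 0: 'c' vs 'c' => same
  Position 1: 'b' vs 'c' => differ
  Position 2: 'b' vs 'c' => differ
  Position 3: 'b' vs 'c' => differ
  Position 4: 'b' vs 'd' => differ
  Position 5: 'c' vs 'b' => differ
Total differences (Hamming distance): 5

5


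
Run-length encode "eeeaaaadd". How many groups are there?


Input: eeeaaaadd
Scanning for consecutive runs:
  Group 1: 'e' x 3 (positions 0-2)
  Group 2: 'a' x 4 (positions 3-6)
  Group 3: 'd' x 2 (positions 7-8)
Total groups: 3

3


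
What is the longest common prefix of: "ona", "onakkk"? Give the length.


Words: ona, onakkk
  Position 0: all 'o' => match
  Position 1: all 'n' => match
  Position 2: all 'a' => match
LCP = "ona" (length 3)

3


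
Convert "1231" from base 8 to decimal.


Input: "1231" in base 8
Positional expansion:
  Digit '1' (value 1) x 8^3 = 512
  Digit '2' (value 2) x 8^2 = 128
  Digit '3' (value 3) x 8^1 = 24
  Digit '1' (value 1) x 8^0 = 1
Sum = 665

665


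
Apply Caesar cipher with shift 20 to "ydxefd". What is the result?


Caesar cipher: shift "ydxefd" by 20
  'y' (pos 24) + 20 = pos 18 = 's'
  'd' (pos 3) + 20 = pos 23 = 'x'
  'x' (pos 23) + 20 = pos 17 = 'r'
  'e' (pos 4) + 20 = pos 24 = 'y'
  'f' (pos 5) + 20 = pos 25 = 'z'
  'd' (pos 3) + 20 = pos 23 = 'x'
Result: sxryzx

sxryzx


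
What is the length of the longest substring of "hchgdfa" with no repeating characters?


Input: "hchgdfa"
Sliding window (track last position of each char):
  Position 0 ('h'): window [0,0] length 1 -- new best
  Position 1 ('c'): window [0,1] length 2 -- new best
  Position 2 ('h'): repeat (last at 0), move window start to 1
  Position 2 ('h'): window [1,2] length 2
  Position 3 ('g'): window [1,3] length 3 -- new best
  Position 4 ('d'): window [1,4] length 4 -- new best
  Position 5 ('f'): window [1,5] length 5 -- new best
  Position 6 ('a'): window [1,6] length 6 -- new best
Longest substring with no repeats: "chgdfa" with length 6

6


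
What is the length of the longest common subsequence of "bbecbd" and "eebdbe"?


LCS of "bbecbd" and "eebdbe"
DP table:
           e    e    b    d    b    e
      0    0    0    0    0    0    0
  b   0    0    0    1    1    1    1
  b   0    0    0    1    1    2    2
  e   0    1    1    1    1    2    3
  c   0    1    1    1    1    2    3
  b   0    1    1    2    2    2    3
  d   0    1    1    2    3    3    3
LCS length = dp[6][6] = 3

3


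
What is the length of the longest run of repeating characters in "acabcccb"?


Input: "acabcccb"
Scanning for longest run:
  Position 1 ('c'): new char, reset run to 1
  Position 2 ('a'): new char, reset run to 1
  Position 3 ('b'): new char, reset run to 1
  Position 4 ('c'): new char, reset run to 1
  Position 5 ('c'): continues run of 'c', length=2
  Position 6 ('c'): continues run of 'c', length=3
  Position 7 ('b'): new char, reset run to 1
Longest run: 'c' with length 3

3


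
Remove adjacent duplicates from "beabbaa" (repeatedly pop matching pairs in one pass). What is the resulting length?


Input: beabbaa
Stack-based adjacent duplicate removal:
  Read 'b': push. Stack: b
  Read 'e': push. Stack: be
  Read 'a': push. Stack: bea
  Read 'b': push. Stack: beab
  Read 'b': matches stack top 'b' => pop. Stack: bea
  Read 'a': matches stack top 'a' => pop. Stack: be
  Read 'a': push. Stack: bea
Final stack: "bea" (length 3)

3


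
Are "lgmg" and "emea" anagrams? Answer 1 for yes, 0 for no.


Strings: "lgmg", "emea"
Sorted first:  gglm
Sorted second: aeem
Differ at position 0: 'g' vs 'a' => not anagrams

0


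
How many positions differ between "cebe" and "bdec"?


Comparing "cebe" and "bdec" position by position:
  Position 0: 'c' vs 'b' => DIFFER
  Position 1: 'e' vs 'd' => DIFFER
  Position 2: 'b' vs 'e' => DIFFER
  Position 3: 'e' vs 'c' => DIFFER
Positions that differ: 4

4


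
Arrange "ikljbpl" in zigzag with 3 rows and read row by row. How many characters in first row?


Zigzag "ikljbpl" into 3 rows:
Placing characters:
  'i' => row 0
  'k' => row 1
  'l' => row 2
  'j' => row 1
  'b' => row 0
  'p' => row 1
  'l' => row 2
Rows:
  Row 0: "ib"
  Row 1: "kjp"
  Row 2: "ll"
First row length: 2

2


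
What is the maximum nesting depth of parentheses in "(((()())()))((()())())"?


Input: "(((()())()))((()())())"
Tracking depth:
  Position 0 '(': depth becomes 1
  Position 1 '(': depth becomes 2
  Position 2 '(': depth becomes 3
  Position 3 '(': depth becomes 4
  Position 4 ')': depth becomes 3
  Position 5 '(': depth becomes 4
  Position 6 ')': depth becomes 3
  Position 7 ')': depth becomes 2
  Position 8 '(': depth becomes 3
  Position 9 ')': depth becomes 2
  Position 10 ')': depth becomes 1
  Position 11 ')': depth becomes 0
  Position 12 '(': depth becomes 1
  Position 13 '(': depth becomes 2
  Position 14 '(': depth becomes 3
  Position 15 ')': depth becomes 2
  Position 16 '(': depth becomes 3
  Position 17 ')': depth becomes 2
  Position 18 ')': depth becomes 1
  Position 19 '(': depth becomes 2
  Position 20 ')': depth becomes 1
  Position 21 ')': depth becomes 0
Maximum depth reached: 4

4


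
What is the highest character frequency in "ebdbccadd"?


Input: ebdbccadd
Character counts:
  'a': 1
  'b': 2
  'c': 2
  'd': 3
  'e': 1
Maximum frequency: 3

3


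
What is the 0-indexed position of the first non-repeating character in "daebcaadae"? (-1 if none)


Input: daebcaadae
Character frequencies:
  'a': 4
  'b': 1
  'c': 1
  'd': 2
  'e': 2
Scanning left to right for freq == 1:
  Position 0 ('d'): freq=2, skip
  Position 1 ('a'): freq=4, skip
  Position 2 ('e'): freq=2, skip
  Position 3 ('b'): unique! => answer = 3

3


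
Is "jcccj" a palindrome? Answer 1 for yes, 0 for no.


Input: jcccj
Reversed: jcccj
  Compare pos 0 ('j') with pos 4 ('j'): match
  Compare pos 1 ('c') with pos 3 ('c'): match
Result: palindrome

1


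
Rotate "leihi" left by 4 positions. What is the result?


Input: "leihi", rotate left by 4
First 4 characters: "leih"
Remaining characters: "i"
Concatenate remaining + first: "i" + "leih" = "ileih"

ileih


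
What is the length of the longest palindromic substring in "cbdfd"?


Input: "cbdfd"
Checking substrings for palindromes:
  [2:5] "dfd" (len 3) => palindrome
Longest palindromic substring: "dfd" with length 3

3


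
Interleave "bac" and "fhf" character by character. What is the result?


Interleaving "bac" and "fhf":
  Position 0: 'b' from first, 'f' from second => "bf"
  Position 1: 'a' from first, 'h' from second => "ah"
  Position 2: 'c' from first, 'f' from second => "cf"
Result: bfahcf

bfahcf


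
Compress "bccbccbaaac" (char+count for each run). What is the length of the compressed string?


Input: bccbccbaaac
Runs:
  'b' x 1 => "b1"
  'c' x 2 => "c2"
  'b' x 1 => "b1"
  'c' x 2 => "c2"
  'b' x 1 => "b1"
  'a' x 3 => "a3"
  'c' x 1 => "c1"
Compressed: "b1c2b1c2b1a3c1"
Compressed length: 14

14


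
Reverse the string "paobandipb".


Input: paobandipb
Reading characters right to left:
  Position 9: 'b'
  Position 8: 'p'
  Position 7: 'i'
  Position 6: 'd'
  Position 5: 'n'
  Position 4: 'a'
  Position 3: 'b'
  Position 2: 'o'
  Position 1: 'a'
  Position 0: 'p'
Reversed: bpidnaboap

bpidnaboap


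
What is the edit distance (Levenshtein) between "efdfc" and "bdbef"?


Computing edit distance: "efdfc" -> "bdbef"
DP table:
           b    d    b    e    f
      0    1    2    3    4    5
  e   1    1    2    3    3    4
  f   2    2    2    3    4    3
  d   3    3    2    3    4    4
  f   4    4    3    3    4    4
  c   5    5    4    4    4    5
Edit distance = dp[5][5] = 5

5


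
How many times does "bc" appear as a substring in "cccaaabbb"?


Searching for "bc" in "cccaaabbb"
Scanning each position:
  Position 0: "cc" => no
  Position 1: "cc" => no
  Position 2: "ca" => no
  Position 3: "aa" => no
  Position 4: "aa" => no
  Position 5: "ab" => no
  Position 6: "bb" => no
  Position 7: "bb" => no
Total occurrences: 0

0


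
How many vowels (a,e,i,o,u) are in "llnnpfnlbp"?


Input: llnnpfnlbp
Checking each character:
  'l' at position 0: consonant
  'l' at position 1: consonant
  'n' at position 2: consonant
  'n' at position 3: consonant
  'p' at position 4: consonant
  'f' at position 5: consonant
  'n' at position 6: consonant
  'l' at position 7: consonant
  'b' at position 8: consonant
  'p' at position 9: consonant
Total vowels: 0

0


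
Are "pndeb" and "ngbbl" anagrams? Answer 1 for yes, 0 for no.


Strings: "pndeb", "ngbbl"
Sorted first:  bdenp
Sorted second: bbgln
Differ at position 1: 'd' vs 'b' => not anagrams

0


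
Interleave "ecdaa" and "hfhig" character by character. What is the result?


Interleaving "ecdaa" and "hfhig":
  Position 0: 'e' from first, 'h' from second => "eh"
  Position 1: 'c' from first, 'f' from second => "cf"
  Position 2: 'd' from first, 'h' from second => "dh"
  Position 3: 'a' from first, 'i' from second => "ai"
  Position 4: 'a' from first, 'g' from second => "ag"
Result: ehcfdhaiag

ehcfdhaiag


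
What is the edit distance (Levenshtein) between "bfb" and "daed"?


Computing edit distance: "bfb" -> "daed"
DP table:
           d    a    e    d
      0    1    2    3    4
  b   1    1    2    3    4
  f   2    2    2    3    4
  b   3    3    3    3    4
Edit distance = dp[3][4] = 4

4


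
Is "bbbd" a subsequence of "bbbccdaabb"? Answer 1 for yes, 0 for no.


Check if "bbbd" is a subsequence of "bbbccdaabb"
Greedy scan:
  Position 0 ('b'): matches sub[0] = 'b'
  Position 1 ('b'): matches sub[1] = 'b'
  Position 2 ('b'): matches sub[2] = 'b'
  Position 3 ('c'): no match needed
  Position 4 ('c'): no match needed
  Position 5 ('d'): matches sub[3] = 'd'
  Position 6 ('a'): no match needed
  Position 7 ('a'): no match needed
  Position 8 ('b'): no match needed
  Position 9 ('b'): no match needed
All 4 characters matched => is a subsequence

1


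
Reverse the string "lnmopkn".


Input: lnmopkn
Reading characters right to left:
  Position 6: 'n'
  Position 5: 'k'
  Position 4: 'p'
  Position 3: 'o'
  Position 2: 'm'
  Position 1: 'n'
  Position 0: 'l'
Reversed: nkpomnl

nkpomnl
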